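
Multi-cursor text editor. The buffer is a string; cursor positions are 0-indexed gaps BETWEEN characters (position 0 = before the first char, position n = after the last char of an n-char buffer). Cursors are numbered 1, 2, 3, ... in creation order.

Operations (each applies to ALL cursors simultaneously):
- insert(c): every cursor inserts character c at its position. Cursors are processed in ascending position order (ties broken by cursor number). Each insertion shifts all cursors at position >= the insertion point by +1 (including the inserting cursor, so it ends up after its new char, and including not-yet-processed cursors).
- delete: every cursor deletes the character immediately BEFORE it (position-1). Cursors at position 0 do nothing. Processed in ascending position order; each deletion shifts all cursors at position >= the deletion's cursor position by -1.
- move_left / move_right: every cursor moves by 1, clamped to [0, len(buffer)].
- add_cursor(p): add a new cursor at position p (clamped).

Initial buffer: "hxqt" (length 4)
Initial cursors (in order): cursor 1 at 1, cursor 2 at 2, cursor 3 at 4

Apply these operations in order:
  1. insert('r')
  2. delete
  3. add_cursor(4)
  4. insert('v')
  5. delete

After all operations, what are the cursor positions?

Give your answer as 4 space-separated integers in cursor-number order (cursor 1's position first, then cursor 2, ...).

After op 1 (insert('r')): buffer="hrxrqtr" (len 7), cursors c1@2 c2@4 c3@7, authorship .1.2..3
After op 2 (delete): buffer="hxqt" (len 4), cursors c1@1 c2@2 c3@4, authorship ....
After op 3 (add_cursor(4)): buffer="hxqt" (len 4), cursors c1@1 c2@2 c3@4 c4@4, authorship ....
After op 4 (insert('v')): buffer="hvxvqtvv" (len 8), cursors c1@2 c2@4 c3@8 c4@8, authorship .1.2..34
After op 5 (delete): buffer="hxqt" (len 4), cursors c1@1 c2@2 c3@4 c4@4, authorship ....

Answer: 1 2 4 4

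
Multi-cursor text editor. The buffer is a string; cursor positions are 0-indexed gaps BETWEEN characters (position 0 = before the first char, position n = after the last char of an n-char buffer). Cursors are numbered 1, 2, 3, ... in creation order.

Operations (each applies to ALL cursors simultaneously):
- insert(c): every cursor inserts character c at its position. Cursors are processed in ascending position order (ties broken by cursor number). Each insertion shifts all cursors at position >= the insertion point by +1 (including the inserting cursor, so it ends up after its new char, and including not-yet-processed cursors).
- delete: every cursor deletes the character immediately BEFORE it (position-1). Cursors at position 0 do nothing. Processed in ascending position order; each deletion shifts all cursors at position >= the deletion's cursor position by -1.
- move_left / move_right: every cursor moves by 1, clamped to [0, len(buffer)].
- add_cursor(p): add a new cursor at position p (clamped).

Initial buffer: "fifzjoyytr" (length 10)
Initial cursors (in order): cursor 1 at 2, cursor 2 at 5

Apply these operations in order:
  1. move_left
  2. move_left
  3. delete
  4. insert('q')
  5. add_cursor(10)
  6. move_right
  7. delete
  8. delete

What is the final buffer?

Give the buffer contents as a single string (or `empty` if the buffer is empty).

After op 1 (move_left): buffer="fifzjoyytr" (len 10), cursors c1@1 c2@4, authorship ..........
After op 2 (move_left): buffer="fifzjoyytr" (len 10), cursors c1@0 c2@3, authorship ..........
After op 3 (delete): buffer="fizjoyytr" (len 9), cursors c1@0 c2@2, authorship .........
After op 4 (insert('q')): buffer="qfiqzjoyytr" (len 11), cursors c1@1 c2@4, authorship 1..2.......
After op 5 (add_cursor(10)): buffer="qfiqzjoyytr" (len 11), cursors c1@1 c2@4 c3@10, authorship 1..2.......
After op 6 (move_right): buffer="qfiqzjoyytr" (len 11), cursors c1@2 c2@5 c3@11, authorship 1..2.......
After op 7 (delete): buffer="qiqjoyyt" (len 8), cursors c1@1 c2@3 c3@8, authorship 1.2.....
After op 8 (delete): buffer="ijoyy" (len 5), cursors c1@0 c2@1 c3@5, authorship .....

Answer: ijoyy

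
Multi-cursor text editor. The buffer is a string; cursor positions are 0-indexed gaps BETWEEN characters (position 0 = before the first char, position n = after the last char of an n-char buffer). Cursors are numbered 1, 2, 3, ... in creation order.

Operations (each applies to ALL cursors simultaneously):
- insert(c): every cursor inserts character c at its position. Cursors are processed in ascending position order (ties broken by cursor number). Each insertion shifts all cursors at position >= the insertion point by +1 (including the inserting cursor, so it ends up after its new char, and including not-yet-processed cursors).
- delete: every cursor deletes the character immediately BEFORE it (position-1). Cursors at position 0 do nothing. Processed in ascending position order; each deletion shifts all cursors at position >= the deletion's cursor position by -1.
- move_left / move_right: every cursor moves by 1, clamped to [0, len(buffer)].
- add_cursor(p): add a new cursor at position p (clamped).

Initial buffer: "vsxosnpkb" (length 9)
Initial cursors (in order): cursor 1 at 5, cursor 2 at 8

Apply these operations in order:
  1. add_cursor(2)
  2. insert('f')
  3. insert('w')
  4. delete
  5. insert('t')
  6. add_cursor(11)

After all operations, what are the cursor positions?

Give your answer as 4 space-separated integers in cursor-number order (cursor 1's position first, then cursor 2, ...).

After op 1 (add_cursor(2)): buffer="vsxosnpkb" (len 9), cursors c3@2 c1@5 c2@8, authorship .........
After op 2 (insert('f')): buffer="vsfxosfnpkfb" (len 12), cursors c3@3 c1@7 c2@11, authorship ..3...1...2.
After op 3 (insert('w')): buffer="vsfwxosfwnpkfwb" (len 15), cursors c3@4 c1@9 c2@14, authorship ..33...11...22.
After op 4 (delete): buffer="vsfxosfnpkfb" (len 12), cursors c3@3 c1@7 c2@11, authorship ..3...1...2.
After op 5 (insert('t')): buffer="vsftxosftnpkftb" (len 15), cursors c3@4 c1@9 c2@14, authorship ..33...11...22.
After op 6 (add_cursor(11)): buffer="vsftxosftnpkftb" (len 15), cursors c3@4 c1@9 c4@11 c2@14, authorship ..33...11...22.

Answer: 9 14 4 11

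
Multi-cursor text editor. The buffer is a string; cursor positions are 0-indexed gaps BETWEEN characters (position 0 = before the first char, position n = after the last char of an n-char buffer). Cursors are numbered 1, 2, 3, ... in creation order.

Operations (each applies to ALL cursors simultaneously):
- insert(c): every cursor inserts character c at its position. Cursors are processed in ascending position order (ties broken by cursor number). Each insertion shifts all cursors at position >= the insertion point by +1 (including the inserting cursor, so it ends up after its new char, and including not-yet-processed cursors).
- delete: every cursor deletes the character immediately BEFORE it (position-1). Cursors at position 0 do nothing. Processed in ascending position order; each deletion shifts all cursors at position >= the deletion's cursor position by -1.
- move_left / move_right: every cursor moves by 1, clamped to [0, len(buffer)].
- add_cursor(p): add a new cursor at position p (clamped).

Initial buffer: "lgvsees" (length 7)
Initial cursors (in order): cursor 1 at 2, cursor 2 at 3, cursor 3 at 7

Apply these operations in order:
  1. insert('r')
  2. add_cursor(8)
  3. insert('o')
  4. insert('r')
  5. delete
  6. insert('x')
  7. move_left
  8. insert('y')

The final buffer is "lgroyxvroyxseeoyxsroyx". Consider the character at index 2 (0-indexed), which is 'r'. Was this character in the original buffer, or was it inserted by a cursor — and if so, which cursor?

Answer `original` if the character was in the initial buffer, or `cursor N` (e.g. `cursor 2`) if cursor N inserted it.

After op 1 (insert('r')): buffer="lgrvrseesr" (len 10), cursors c1@3 c2@5 c3@10, authorship ..1.2....3
After op 2 (add_cursor(8)): buffer="lgrvrseesr" (len 10), cursors c1@3 c2@5 c4@8 c3@10, authorship ..1.2....3
After op 3 (insert('o')): buffer="lgrovroseeosro" (len 14), cursors c1@4 c2@7 c4@11 c3@14, authorship ..11.22...4.33
After op 4 (insert('r')): buffer="lgrorvrorseeorsror" (len 18), cursors c1@5 c2@9 c4@14 c3@18, authorship ..111.222...44.333
After op 5 (delete): buffer="lgrovroseeosro" (len 14), cursors c1@4 c2@7 c4@11 c3@14, authorship ..11.22...4.33
After op 6 (insert('x')): buffer="lgroxvroxseeoxsrox" (len 18), cursors c1@5 c2@9 c4@14 c3@18, authorship ..111.222...44.333
After op 7 (move_left): buffer="lgroxvroxseeoxsrox" (len 18), cursors c1@4 c2@8 c4@13 c3@17, authorship ..111.222...44.333
After op 8 (insert('y')): buffer="lgroyxvroyxseeoyxsroyx" (len 22), cursors c1@5 c2@10 c4@16 c3@21, authorship ..1111.2222...444.3333
Authorship (.=original, N=cursor N): . . 1 1 1 1 . 2 2 2 2 . . . 4 4 4 . 3 3 3 3
Index 2: author = 1

Answer: cursor 1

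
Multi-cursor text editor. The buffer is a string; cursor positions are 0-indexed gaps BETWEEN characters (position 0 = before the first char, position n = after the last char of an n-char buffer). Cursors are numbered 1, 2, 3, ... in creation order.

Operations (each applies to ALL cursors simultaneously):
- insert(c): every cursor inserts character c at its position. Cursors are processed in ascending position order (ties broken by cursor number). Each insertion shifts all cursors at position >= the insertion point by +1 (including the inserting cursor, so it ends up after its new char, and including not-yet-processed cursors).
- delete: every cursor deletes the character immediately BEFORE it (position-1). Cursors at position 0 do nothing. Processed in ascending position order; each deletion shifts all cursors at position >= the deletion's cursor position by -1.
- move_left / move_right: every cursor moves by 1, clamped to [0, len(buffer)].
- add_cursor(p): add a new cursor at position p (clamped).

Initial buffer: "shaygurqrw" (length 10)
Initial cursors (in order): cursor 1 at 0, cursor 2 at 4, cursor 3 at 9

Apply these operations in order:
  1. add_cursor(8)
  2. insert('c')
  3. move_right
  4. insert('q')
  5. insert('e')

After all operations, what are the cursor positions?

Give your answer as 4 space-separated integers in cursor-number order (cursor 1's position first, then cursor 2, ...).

After op 1 (add_cursor(8)): buffer="shaygurqrw" (len 10), cursors c1@0 c2@4 c4@8 c3@9, authorship ..........
After op 2 (insert('c')): buffer="cshaycgurqcrcw" (len 14), cursors c1@1 c2@6 c4@11 c3@13, authorship 1....2....4.3.
After op 3 (move_right): buffer="cshaycgurqcrcw" (len 14), cursors c1@2 c2@7 c4@12 c3@14, authorship 1....2....4.3.
After op 4 (insert('q')): buffer="csqhaycgqurqcrqcwq" (len 18), cursors c1@3 c2@9 c4@15 c3@18, authorship 1.1...2.2...4.43.3
After op 5 (insert('e')): buffer="csqehaycgqeurqcrqecwqe" (len 22), cursors c1@4 c2@11 c4@18 c3@22, authorship 1.11...2.22...4.443.33

Answer: 4 11 22 18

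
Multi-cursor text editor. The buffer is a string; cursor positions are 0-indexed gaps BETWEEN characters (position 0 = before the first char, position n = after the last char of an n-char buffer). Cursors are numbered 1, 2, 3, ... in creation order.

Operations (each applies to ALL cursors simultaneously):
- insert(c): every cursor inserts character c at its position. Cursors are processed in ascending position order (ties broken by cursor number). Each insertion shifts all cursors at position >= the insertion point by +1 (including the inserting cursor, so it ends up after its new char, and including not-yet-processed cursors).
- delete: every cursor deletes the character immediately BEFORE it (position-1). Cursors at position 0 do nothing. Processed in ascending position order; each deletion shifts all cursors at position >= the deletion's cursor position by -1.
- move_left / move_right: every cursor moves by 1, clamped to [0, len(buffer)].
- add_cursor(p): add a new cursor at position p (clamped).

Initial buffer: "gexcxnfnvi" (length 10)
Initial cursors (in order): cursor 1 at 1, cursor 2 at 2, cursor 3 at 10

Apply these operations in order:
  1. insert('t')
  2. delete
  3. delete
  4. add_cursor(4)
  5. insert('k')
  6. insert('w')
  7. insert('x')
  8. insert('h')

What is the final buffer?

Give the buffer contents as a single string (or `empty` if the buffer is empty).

After op 1 (insert('t')): buffer="gtetxcxnfnvit" (len 13), cursors c1@2 c2@4 c3@13, authorship .1.2........3
After op 2 (delete): buffer="gexcxnfnvi" (len 10), cursors c1@1 c2@2 c3@10, authorship ..........
After op 3 (delete): buffer="xcxnfnv" (len 7), cursors c1@0 c2@0 c3@7, authorship .......
After op 4 (add_cursor(4)): buffer="xcxnfnv" (len 7), cursors c1@0 c2@0 c4@4 c3@7, authorship .......
After op 5 (insert('k')): buffer="kkxcxnkfnvk" (len 11), cursors c1@2 c2@2 c4@7 c3@11, authorship 12....4...3
After op 6 (insert('w')): buffer="kkwwxcxnkwfnvkw" (len 15), cursors c1@4 c2@4 c4@10 c3@15, authorship 1212....44...33
After op 7 (insert('x')): buffer="kkwwxxxcxnkwxfnvkwx" (len 19), cursors c1@6 c2@6 c4@13 c3@19, authorship 121212....444...333
After op 8 (insert('h')): buffer="kkwwxxhhxcxnkwxhfnvkwxh" (len 23), cursors c1@8 c2@8 c4@16 c3@23, authorship 12121212....4444...3333

Answer: kkwwxxhhxcxnkwxhfnvkwxh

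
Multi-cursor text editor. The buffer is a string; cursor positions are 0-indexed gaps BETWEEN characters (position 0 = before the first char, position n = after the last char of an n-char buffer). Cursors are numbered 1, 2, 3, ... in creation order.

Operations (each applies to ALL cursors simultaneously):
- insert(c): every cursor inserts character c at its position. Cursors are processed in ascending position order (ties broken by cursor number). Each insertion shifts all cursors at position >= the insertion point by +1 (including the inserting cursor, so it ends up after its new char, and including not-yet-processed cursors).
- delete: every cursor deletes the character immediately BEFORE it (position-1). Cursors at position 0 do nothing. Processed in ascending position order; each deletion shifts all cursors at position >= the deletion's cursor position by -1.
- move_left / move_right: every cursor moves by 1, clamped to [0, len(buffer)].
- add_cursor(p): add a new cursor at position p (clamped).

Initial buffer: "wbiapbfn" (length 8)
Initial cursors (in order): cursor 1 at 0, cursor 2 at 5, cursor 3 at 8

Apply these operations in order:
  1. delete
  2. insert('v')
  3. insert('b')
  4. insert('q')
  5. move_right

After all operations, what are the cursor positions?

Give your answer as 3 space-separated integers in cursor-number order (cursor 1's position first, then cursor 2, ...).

Answer: 4 11 15

Derivation:
After op 1 (delete): buffer="wbiabf" (len 6), cursors c1@0 c2@4 c3@6, authorship ......
After op 2 (insert('v')): buffer="vwbiavbfv" (len 9), cursors c1@1 c2@6 c3@9, authorship 1....2..3
After op 3 (insert('b')): buffer="vbwbiavbbfvb" (len 12), cursors c1@2 c2@8 c3@12, authorship 11....22..33
After op 4 (insert('q')): buffer="vbqwbiavbqbfvbq" (len 15), cursors c1@3 c2@10 c3@15, authorship 111....222..333
After op 5 (move_right): buffer="vbqwbiavbqbfvbq" (len 15), cursors c1@4 c2@11 c3@15, authorship 111....222..333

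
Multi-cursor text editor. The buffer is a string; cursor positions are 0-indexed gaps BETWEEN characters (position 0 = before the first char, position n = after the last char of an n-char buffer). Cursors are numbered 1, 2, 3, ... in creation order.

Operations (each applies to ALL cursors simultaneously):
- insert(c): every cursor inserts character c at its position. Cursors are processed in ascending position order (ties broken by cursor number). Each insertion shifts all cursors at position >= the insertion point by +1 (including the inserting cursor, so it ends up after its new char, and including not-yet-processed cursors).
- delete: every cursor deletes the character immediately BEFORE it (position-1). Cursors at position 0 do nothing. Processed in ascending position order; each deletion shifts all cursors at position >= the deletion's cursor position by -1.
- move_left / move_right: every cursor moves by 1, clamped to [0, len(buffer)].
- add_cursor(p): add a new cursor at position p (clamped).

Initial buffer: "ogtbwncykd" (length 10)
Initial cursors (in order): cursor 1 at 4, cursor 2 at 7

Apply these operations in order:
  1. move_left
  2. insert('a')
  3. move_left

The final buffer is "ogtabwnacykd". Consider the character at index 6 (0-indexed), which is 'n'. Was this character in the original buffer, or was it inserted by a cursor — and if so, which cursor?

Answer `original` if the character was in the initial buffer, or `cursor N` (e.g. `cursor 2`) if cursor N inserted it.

Answer: original

Derivation:
After op 1 (move_left): buffer="ogtbwncykd" (len 10), cursors c1@3 c2@6, authorship ..........
After op 2 (insert('a')): buffer="ogtabwnacykd" (len 12), cursors c1@4 c2@8, authorship ...1...2....
After op 3 (move_left): buffer="ogtabwnacykd" (len 12), cursors c1@3 c2@7, authorship ...1...2....
Authorship (.=original, N=cursor N): . . . 1 . . . 2 . . . .
Index 6: author = original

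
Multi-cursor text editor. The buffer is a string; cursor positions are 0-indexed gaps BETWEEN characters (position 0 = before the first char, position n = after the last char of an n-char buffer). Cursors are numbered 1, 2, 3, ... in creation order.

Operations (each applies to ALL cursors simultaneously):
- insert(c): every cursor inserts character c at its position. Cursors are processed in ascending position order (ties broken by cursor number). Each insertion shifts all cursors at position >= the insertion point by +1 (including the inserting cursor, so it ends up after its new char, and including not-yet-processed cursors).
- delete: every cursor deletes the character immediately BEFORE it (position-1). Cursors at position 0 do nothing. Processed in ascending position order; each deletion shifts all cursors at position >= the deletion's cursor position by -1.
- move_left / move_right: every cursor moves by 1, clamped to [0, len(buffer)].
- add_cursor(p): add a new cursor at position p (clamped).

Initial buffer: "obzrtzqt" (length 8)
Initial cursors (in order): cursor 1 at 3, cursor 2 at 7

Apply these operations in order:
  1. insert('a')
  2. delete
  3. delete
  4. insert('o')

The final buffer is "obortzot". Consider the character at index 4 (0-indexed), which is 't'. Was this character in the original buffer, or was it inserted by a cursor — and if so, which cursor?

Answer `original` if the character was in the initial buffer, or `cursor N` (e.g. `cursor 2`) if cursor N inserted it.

Answer: original

Derivation:
After op 1 (insert('a')): buffer="obzartzqat" (len 10), cursors c1@4 c2@9, authorship ...1....2.
After op 2 (delete): buffer="obzrtzqt" (len 8), cursors c1@3 c2@7, authorship ........
After op 3 (delete): buffer="obrtzt" (len 6), cursors c1@2 c2@5, authorship ......
After op 4 (insert('o')): buffer="obortzot" (len 8), cursors c1@3 c2@7, authorship ..1...2.
Authorship (.=original, N=cursor N): . . 1 . . . 2 .
Index 4: author = original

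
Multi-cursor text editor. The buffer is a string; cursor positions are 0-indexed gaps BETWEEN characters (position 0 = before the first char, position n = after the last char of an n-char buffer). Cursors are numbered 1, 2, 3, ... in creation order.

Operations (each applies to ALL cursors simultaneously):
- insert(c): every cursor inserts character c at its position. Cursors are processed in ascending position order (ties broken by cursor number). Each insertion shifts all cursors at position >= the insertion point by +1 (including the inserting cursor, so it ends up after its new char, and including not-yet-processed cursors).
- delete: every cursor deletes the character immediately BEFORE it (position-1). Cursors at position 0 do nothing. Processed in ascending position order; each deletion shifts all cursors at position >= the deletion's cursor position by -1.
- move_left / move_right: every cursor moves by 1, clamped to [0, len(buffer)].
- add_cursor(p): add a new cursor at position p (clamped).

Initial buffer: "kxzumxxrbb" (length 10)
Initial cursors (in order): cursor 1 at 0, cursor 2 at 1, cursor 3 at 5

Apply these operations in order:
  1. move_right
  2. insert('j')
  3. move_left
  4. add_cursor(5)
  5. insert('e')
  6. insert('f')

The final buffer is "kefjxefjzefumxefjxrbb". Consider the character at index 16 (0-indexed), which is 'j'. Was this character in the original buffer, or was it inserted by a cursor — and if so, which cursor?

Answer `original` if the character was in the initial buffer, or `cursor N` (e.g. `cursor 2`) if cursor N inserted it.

Answer: cursor 3

Derivation:
After op 1 (move_right): buffer="kxzumxxrbb" (len 10), cursors c1@1 c2@2 c3@6, authorship ..........
After op 2 (insert('j')): buffer="kjxjzumxjxrbb" (len 13), cursors c1@2 c2@4 c3@9, authorship .1.2....3....
After op 3 (move_left): buffer="kjxjzumxjxrbb" (len 13), cursors c1@1 c2@3 c3@8, authorship .1.2....3....
After op 4 (add_cursor(5)): buffer="kjxjzumxjxrbb" (len 13), cursors c1@1 c2@3 c4@5 c3@8, authorship .1.2....3....
After op 5 (insert('e')): buffer="kejxejzeumxejxrbb" (len 17), cursors c1@2 c2@5 c4@8 c3@12, authorship .11.22.4...33....
After op 6 (insert('f')): buffer="kefjxefjzefumxefjxrbb" (len 21), cursors c1@3 c2@7 c4@11 c3@16, authorship .111.222.44...333....
Authorship (.=original, N=cursor N): . 1 1 1 . 2 2 2 . 4 4 . . . 3 3 3 . . . .
Index 16: author = 3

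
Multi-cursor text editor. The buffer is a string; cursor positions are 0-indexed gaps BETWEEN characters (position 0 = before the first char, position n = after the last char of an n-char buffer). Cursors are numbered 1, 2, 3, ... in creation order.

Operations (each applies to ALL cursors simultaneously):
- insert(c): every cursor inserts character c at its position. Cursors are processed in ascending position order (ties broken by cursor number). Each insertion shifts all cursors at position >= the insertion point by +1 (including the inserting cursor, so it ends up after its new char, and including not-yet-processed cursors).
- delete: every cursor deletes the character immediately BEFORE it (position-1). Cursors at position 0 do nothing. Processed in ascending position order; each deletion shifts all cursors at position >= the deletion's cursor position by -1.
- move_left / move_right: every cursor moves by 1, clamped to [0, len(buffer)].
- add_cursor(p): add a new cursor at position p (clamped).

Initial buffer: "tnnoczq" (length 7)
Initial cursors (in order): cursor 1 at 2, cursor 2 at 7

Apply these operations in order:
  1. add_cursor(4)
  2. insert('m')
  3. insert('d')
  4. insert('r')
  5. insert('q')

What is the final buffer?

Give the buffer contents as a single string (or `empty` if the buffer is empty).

After op 1 (add_cursor(4)): buffer="tnnoczq" (len 7), cursors c1@2 c3@4 c2@7, authorship .......
After op 2 (insert('m')): buffer="tnmnomczqm" (len 10), cursors c1@3 c3@6 c2@10, authorship ..1..3...2
After op 3 (insert('d')): buffer="tnmdnomdczqmd" (len 13), cursors c1@4 c3@8 c2@13, authorship ..11..33...22
After op 4 (insert('r')): buffer="tnmdrnomdrczqmdr" (len 16), cursors c1@5 c3@10 c2@16, authorship ..111..333...222
After op 5 (insert('q')): buffer="tnmdrqnomdrqczqmdrq" (len 19), cursors c1@6 c3@12 c2@19, authorship ..1111..3333...2222

Answer: tnmdrqnomdrqczqmdrq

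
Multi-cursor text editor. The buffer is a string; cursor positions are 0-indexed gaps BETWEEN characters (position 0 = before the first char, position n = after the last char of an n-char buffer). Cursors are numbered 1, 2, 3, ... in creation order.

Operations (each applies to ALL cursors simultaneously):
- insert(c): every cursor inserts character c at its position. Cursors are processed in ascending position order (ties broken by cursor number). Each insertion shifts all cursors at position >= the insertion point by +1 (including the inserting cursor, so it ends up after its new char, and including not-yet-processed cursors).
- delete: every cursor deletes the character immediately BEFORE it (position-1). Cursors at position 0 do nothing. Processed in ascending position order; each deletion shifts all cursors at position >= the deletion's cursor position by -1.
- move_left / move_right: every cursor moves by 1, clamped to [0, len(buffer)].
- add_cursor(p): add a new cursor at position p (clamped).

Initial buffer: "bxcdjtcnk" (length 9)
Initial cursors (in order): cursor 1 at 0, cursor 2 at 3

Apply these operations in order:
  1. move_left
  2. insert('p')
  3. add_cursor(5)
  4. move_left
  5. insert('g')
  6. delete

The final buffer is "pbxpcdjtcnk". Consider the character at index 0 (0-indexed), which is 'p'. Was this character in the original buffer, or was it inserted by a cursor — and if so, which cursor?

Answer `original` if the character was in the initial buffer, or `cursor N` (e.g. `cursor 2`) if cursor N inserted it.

After op 1 (move_left): buffer="bxcdjtcnk" (len 9), cursors c1@0 c2@2, authorship .........
After op 2 (insert('p')): buffer="pbxpcdjtcnk" (len 11), cursors c1@1 c2@4, authorship 1..2.......
After op 3 (add_cursor(5)): buffer="pbxpcdjtcnk" (len 11), cursors c1@1 c2@4 c3@5, authorship 1..2.......
After op 4 (move_left): buffer="pbxpcdjtcnk" (len 11), cursors c1@0 c2@3 c3@4, authorship 1..2.......
After op 5 (insert('g')): buffer="gpbxgpgcdjtcnk" (len 14), cursors c1@1 c2@5 c3@7, authorship 11..223.......
After op 6 (delete): buffer="pbxpcdjtcnk" (len 11), cursors c1@0 c2@3 c3@4, authorship 1..2.......
Authorship (.=original, N=cursor N): 1 . . 2 . . . . . . .
Index 0: author = 1

Answer: cursor 1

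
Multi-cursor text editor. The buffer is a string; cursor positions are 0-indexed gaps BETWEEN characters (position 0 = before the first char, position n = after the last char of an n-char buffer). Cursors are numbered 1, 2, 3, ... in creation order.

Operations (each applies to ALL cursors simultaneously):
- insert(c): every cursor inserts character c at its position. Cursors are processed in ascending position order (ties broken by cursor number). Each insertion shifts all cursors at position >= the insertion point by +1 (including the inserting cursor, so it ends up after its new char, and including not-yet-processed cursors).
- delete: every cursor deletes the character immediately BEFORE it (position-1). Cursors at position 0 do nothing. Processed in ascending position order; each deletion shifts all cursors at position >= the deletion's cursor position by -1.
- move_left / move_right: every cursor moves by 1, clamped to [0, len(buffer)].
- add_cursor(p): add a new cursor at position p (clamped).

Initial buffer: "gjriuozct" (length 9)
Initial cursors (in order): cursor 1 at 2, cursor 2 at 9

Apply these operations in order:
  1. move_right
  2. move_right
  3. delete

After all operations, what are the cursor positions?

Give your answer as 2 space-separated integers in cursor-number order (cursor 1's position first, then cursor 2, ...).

After op 1 (move_right): buffer="gjriuozct" (len 9), cursors c1@3 c2@9, authorship .........
After op 2 (move_right): buffer="gjriuozct" (len 9), cursors c1@4 c2@9, authorship .........
After op 3 (delete): buffer="gjruozc" (len 7), cursors c1@3 c2@7, authorship .......

Answer: 3 7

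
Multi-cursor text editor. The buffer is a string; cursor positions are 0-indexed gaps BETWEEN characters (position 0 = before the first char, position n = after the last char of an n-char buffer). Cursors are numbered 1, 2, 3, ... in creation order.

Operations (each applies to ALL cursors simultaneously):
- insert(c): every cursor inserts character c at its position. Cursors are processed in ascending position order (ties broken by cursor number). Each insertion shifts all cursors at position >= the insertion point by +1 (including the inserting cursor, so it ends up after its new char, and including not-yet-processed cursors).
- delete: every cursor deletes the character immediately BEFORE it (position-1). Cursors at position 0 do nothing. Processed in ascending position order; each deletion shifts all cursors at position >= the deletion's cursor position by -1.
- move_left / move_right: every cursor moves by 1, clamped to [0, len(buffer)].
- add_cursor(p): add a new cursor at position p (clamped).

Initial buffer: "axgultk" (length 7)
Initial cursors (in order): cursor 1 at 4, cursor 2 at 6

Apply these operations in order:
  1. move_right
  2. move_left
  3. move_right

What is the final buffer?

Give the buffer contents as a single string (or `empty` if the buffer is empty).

After op 1 (move_right): buffer="axgultk" (len 7), cursors c1@5 c2@7, authorship .......
After op 2 (move_left): buffer="axgultk" (len 7), cursors c1@4 c2@6, authorship .......
After op 3 (move_right): buffer="axgultk" (len 7), cursors c1@5 c2@7, authorship .......

Answer: axgultk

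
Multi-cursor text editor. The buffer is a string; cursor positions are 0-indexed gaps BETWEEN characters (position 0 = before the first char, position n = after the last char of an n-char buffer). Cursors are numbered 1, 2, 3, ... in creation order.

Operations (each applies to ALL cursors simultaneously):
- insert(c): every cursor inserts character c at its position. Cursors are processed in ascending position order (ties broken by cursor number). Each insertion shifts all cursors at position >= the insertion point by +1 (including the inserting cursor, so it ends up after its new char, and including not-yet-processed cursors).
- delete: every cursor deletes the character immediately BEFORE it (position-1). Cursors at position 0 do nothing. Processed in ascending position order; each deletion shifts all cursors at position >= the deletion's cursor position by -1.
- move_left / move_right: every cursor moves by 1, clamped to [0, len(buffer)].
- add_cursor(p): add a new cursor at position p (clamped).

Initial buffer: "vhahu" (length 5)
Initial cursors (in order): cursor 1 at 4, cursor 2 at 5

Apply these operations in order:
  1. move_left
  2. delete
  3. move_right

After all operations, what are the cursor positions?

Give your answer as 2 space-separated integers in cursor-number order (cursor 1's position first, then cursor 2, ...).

Answer: 3 3

Derivation:
After op 1 (move_left): buffer="vhahu" (len 5), cursors c1@3 c2@4, authorship .....
After op 2 (delete): buffer="vhu" (len 3), cursors c1@2 c2@2, authorship ...
After op 3 (move_right): buffer="vhu" (len 3), cursors c1@3 c2@3, authorship ...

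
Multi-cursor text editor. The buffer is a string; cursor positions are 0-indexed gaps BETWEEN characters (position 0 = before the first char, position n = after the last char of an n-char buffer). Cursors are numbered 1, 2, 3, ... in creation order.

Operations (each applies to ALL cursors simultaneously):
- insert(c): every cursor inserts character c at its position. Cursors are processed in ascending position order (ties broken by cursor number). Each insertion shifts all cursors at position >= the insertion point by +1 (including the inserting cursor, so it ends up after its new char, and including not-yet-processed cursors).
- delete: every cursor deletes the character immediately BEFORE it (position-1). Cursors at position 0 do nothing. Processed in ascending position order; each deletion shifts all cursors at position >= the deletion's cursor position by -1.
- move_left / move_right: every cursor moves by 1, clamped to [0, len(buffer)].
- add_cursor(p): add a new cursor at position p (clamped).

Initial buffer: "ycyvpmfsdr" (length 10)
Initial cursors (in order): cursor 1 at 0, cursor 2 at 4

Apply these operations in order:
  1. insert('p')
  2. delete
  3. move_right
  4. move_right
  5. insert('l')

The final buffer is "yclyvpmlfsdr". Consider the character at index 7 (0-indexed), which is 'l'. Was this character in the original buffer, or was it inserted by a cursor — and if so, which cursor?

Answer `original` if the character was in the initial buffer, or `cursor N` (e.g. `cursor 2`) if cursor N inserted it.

After op 1 (insert('p')): buffer="pycyvppmfsdr" (len 12), cursors c1@1 c2@6, authorship 1....2......
After op 2 (delete): buffer="ycyvpmfsdr" (len 10), cursors c1@0 c2@4, authorship ..........
After op 3 (move_right): buffer="ycyvpmfsdr" (len 10), cursors c1@1 c2@5, authorship ..........
After op 4 (move_right): buffer="ycyvpmfsdr" (len 10), cursors c1@2 c2@6, authorship ..........
After op 5 (insert('l')): buffer="yclyvpmlfsdr" (len 12), cursors c1@3 c2@8, authorship ..1....2....
Authorship (.=original, N=cursor N): . . 1 . . . . 2 . . . .
Index 7: author = 2

Answer: cursor 2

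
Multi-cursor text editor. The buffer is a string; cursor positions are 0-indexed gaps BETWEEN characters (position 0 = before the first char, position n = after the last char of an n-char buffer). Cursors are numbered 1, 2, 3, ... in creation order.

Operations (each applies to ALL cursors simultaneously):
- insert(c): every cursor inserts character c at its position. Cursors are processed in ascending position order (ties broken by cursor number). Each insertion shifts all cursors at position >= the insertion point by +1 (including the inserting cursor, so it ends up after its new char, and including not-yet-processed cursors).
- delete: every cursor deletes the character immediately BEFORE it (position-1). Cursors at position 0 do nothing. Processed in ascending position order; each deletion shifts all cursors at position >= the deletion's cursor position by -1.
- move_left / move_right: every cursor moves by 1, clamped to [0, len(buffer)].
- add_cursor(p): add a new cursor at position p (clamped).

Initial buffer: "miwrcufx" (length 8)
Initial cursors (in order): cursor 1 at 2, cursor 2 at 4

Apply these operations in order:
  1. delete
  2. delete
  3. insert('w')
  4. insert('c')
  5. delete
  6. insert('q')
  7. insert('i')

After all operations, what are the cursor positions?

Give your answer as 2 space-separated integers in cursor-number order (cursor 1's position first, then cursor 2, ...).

Answer: 6 6

Derivation:
After op 1 (delete): buffer="mwcufx" (len 6), cursors c1@1 c2@2, authorship ......
After op 2 (delete): buffer="cufx" (len 4), cursors c1@0 c2@0, authorship ....
After op 3 (insert('w')): buffer="wwcufx" (len 6), cursors c1@2 c2@2, authorship 12....
After op 4 (insert('c')): buffer="wwcccufx" (len 8), cursors c1@4 c2@4, authorship 1212....
After op 5 (delete): buffer="wwcufx" (len 6), cursors c1@2 c2@2, authorship 12....
After op 6 (insert('q')): buffer="wwqqcufx" (len 8), cursors c1@4 c2@4, authorship 1212....
After op 7 (insert('i')): buffer="wwqqiicufx" (len 10), cursors c1@6 c2@6, authorship 121212....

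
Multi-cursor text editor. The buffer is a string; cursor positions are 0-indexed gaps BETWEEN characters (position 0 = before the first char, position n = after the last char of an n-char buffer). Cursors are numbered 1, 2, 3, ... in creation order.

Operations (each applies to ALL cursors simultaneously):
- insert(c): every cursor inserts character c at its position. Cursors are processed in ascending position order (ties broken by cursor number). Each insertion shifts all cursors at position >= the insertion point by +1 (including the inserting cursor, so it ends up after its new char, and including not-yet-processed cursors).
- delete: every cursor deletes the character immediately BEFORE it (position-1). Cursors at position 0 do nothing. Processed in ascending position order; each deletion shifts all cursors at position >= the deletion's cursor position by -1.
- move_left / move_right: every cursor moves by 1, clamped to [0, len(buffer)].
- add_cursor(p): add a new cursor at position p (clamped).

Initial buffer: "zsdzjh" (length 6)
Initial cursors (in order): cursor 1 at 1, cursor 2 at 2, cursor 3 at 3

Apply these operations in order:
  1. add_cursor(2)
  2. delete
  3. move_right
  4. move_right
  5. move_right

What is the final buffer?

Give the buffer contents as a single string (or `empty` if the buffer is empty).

After op 1 (add_cursor(2)): buffer="zsdzjh" (len 6), cursors c1@1 c2@2 c4@2 c3@3, authorship ......
After op 2 (delete): buffer="zjh" (len 3), cursors c1@0 c2@0 c3@0 c4@0, authorship ...
After op 3 (move_right): buffer="zjh" (len 3), cursors c1@1 c2@1 c3@1 c4@1, authorship ...
After op 4 (move_right): buffer="zjh" (len 3), cursors c1@2 c2@2 c3@2 c4@2, authorship ...
After op 5 (move_right): buffer="zjh" (len 3), cursors c1@3 c2@3 c3@3 c4@3, authorship ...

Answer: zjh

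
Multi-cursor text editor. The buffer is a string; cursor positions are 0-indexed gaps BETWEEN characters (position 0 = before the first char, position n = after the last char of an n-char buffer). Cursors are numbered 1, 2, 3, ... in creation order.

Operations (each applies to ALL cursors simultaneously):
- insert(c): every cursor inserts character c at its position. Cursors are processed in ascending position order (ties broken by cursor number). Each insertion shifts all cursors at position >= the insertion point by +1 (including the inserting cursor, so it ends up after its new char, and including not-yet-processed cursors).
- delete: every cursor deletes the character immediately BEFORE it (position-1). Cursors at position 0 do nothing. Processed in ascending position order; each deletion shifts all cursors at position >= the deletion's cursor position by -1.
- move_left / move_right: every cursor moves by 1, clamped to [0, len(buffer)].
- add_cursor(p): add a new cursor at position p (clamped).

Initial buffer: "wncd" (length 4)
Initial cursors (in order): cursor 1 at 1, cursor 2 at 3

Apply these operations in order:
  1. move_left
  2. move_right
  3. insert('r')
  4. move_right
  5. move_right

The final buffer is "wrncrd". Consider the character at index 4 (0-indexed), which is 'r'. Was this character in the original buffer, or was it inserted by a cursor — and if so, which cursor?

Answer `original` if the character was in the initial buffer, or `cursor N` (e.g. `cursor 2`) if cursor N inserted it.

After op 1 (move_left): buffer="wncd" (len 4), cursors c1@0 c2@2, authorship ....
After op 2 (move_right): buffer="wncd" (len 4), cursors c1@1 c2@3, authorship ....
After op 3 (insert('r')): buffer="wrncrd" (len 6), cursors c1@2 c2@5, authorship .1..2.
After op 4 (move_right): buffer="wrncrd" (len 6), cursors c1@3 c2@6, authorship .1..2.
After op 5 (move_right): buffer="wrncrd" (len 6), cursors c1@4 c2@6, authorship .1..2.
Authorship (.=original, N=cursor N): . 1 . . 2 .
Index 4: author = 2

Answer: cursor 2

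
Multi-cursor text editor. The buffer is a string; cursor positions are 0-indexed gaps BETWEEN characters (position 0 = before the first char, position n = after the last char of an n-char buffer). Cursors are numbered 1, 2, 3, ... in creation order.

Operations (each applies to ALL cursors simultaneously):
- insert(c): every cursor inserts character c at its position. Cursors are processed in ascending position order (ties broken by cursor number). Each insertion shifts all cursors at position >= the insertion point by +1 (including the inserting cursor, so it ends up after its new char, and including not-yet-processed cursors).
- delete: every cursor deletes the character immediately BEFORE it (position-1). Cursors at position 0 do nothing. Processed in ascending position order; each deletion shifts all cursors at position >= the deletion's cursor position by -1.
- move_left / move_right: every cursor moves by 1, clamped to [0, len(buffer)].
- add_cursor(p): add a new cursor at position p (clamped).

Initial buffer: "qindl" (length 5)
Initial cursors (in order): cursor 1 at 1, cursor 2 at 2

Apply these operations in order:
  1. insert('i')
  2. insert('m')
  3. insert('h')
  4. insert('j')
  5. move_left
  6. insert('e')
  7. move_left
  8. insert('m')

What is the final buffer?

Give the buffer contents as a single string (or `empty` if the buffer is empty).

Answer: qimhmejiimhmejndl

Derivation:
After op 1 (insert('i')): buffer="qiiindl" (len 7), cursors c1@2 c2@4, authorship .1.2...
After op 2 (insert('m')): buffer="qimiimndl" (len 9), cursors c1@3 c2@6, authorship .11.22...
After op 3 (insert('h')): buffer="qimhiimhndl" (len 11), cursors c1@4 c2@8, authorship .111.222...
After op 4 (insert('j')): buffer="qimhjiimhjndl" (len 13), cursors c1@5 c2@10, authorship .1111.2222...
After op 5 (move_left): buffer="qimhjiimhjndl" (len 13), cursors c1@4 c2@9, authorship .1111.2222...
After op 6 (insert('e')): buffer="qimhejiimhejndl" (len 15), cursors c1@5 c2@11, authorship .11111.22222...
After op 7 (move_left): buffer="qimhejiimhejndl" (len 15), cursors c1@4 c2@10, authorship .11111.22222...
After op 8 (insert('m')): buffer="qimhmejiimhmejndl" (len 17), cursors c1@5 c2@12, authorship .111111.222222...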